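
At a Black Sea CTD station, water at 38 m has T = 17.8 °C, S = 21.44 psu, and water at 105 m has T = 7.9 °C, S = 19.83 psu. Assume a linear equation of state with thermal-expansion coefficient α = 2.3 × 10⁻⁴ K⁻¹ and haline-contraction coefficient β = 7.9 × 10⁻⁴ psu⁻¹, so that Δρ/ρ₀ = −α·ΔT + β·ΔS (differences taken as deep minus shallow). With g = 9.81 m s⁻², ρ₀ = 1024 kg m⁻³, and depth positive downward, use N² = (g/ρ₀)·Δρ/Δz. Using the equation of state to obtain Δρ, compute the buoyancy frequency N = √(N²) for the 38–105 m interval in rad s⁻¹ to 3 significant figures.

0.0121 rad s⁻¹

ΔT = -9.9 K, ΔS = -1.61 psu (deep − shallow).
Δρ/ρ₀ = −αΔT + βΔS = 2.277 × 10⁻³ − 1.2719 × 10⁻³ = 1.0051 × 10⁻³, so Δρ ≈ 1.029 kg m⁻³.
N² = (g/ρ₀)·Δρ/Δz = g·(Δρ/ρ₀)/Δz = 9.81 × 1.0051 × 10⁻³ / 67 = 1.4716 × 10⁻⁴ s⁻².
N = √(1.4716 × 10⁻⁴) = 0.012131 rad s⁻¹ ≈ 0.0121 rad s⁻¹.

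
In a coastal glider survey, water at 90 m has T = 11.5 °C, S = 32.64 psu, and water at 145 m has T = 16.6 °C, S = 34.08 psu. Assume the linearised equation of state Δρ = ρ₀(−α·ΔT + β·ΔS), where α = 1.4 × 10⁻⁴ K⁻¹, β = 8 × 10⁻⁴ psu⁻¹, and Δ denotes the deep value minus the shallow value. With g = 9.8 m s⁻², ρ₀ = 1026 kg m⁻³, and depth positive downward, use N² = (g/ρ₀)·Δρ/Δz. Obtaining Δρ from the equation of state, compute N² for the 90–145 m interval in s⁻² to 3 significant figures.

7.80 × 10⁻⁵ s⁻²

ΔT = +5.1 K, ΔS = +1.44 psu (deep − shallow).
Δρ/ρ₀ = −αΔT + βΔS = -7.14 × 10⁻⁴ + 1.152 × 10⁻³ = 4.38 × 10⁻⁴, so Δρ ≈ 0.4494 kg m⁻³.
N² = (g/ρ₀)·Δρ/Δz = g·(Δρ/ρ₀)/Δz = 9.8 × 4.38 × 10⁻⁴ / 55 = 7.8044 × 10⁻⁵ s⁻² ≈ 7.80 × 10⁻⁵ s⁻².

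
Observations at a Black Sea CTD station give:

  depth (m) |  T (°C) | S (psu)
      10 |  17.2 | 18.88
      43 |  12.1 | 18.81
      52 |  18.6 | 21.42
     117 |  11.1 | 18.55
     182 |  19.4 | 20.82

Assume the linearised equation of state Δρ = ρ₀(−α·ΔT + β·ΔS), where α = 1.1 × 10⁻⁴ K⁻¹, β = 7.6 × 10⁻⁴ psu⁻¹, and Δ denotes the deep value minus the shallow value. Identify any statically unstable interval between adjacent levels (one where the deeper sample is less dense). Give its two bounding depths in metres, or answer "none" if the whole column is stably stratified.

Evaluate Δρ/ρ₀ = −αΔT + βΔS across each adjacent pair:
  10–43 m: −αΔT+βΔS = −(1.1 × 10⁻⁴)(-5.1)+(7.6 × 10⁻⁴)(-0.07) = 5.1 × 10⁻⁴ → stable
  43–52 m: −αΔT+βΔS = −(1.1 × 10⁻⁴)(+6.5)+(7.6 × 10⁻⁴)(+2.61) = 1.3 × 10⁻³ → stable
  52–117 m: −αΔT+βΔS = −(1.1 × 10⁻⁴)(-7.5)+(7.6 × 10⁻⁴)(-2.87) = -1.4 × 10⁻³ → UNSTABLE
  117–182 m: −αΔT+βΔS = −(1.1 × 10⁻⁴)(+8.3)+(7.6 × 10⁻⁴)(+2.27) = 8.1 × 10⁻⁴ → stable
The 52–117 m interval has Δρ < 0: lighter water underlies denser water.

52–117 m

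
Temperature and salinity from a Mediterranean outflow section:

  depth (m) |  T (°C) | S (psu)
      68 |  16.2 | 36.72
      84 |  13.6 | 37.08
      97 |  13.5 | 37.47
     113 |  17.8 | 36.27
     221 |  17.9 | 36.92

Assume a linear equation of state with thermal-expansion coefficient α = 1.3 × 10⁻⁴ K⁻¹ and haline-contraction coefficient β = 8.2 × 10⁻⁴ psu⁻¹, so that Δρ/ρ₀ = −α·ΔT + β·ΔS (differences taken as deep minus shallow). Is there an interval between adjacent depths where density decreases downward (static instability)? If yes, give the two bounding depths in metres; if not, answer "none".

97–113 m

Evaluate Δρ/ρ₀ = −αΔT + βΔS across each adjacent pair:
  68–84 m: −αΔT+βΔS = −(1.3 × 10⁻⁴)(-2.6)+(8.2 × 10⁻⁴)(+0.36) = 6.3 × 10⁻⁴ → stable
  84–97 m: −αΔT+βΔS = −(1.3 × 10⁻⁴)(-0.1)+(8.2 × 10⁻⁴)(+0.39) = 3.3 × 10⁻⁴ → stable
  97–113 m: −αΔT+βΔS = −(1.3 × 10⁻⁴)(+4.3)+(8.2 × 10⁻⁴)(-1.20) = -1.5 × 10⁻³ → UNSTABLE
  113–221 m: −αΔT+βΔS = −(1.3 × 10⁻⁴)(+0.1)+(8.2 × 10⁻⁴)(+0.65) = 5.2 × 10⁻⁴ → stable
The 97–113 m interval has Δρ < 0: lighter water underlies denser water.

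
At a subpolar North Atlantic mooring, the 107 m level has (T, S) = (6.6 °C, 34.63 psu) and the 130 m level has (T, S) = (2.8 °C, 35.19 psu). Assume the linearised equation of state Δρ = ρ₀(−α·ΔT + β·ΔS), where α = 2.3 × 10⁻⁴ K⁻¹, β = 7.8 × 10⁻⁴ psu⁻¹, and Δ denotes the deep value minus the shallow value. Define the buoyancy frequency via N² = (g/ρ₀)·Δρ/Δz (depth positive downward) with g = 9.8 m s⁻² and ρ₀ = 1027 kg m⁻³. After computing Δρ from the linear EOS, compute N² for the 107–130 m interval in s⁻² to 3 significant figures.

5.59 × 10⁻⁴ s⁻²

ΔT = -3.8 K, ΔS = +0.56 psu (deep − shallow).
Δρ/ρ₀ = −αΔT + βΔS = 8.74 × 10⁻⁴ + 4.368 × 10⁻⁴ = 1.3108 × 10⁻³, so Δρ ≈ 1.346 kg m⁻³.
N² = (g/ρ₀)·Δρ/Δz = g·(Δρ/ρ₀)/Δz = 9.8 × 1.3108 × 10⁻³ / 23 = 5.5851 × 10⁻⁴ s⁻² ≈ 5.59 × 10⁻⁴ s⁻².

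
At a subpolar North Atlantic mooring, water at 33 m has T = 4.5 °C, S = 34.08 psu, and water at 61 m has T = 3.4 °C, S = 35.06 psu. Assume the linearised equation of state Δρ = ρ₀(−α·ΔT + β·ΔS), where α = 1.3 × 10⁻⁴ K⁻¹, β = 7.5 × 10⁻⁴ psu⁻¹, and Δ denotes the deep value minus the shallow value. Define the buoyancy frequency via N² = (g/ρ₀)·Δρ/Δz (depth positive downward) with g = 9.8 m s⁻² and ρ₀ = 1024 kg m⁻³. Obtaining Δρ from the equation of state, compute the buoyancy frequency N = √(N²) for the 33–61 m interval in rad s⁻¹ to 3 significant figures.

ΔT = -1.1 K, ΔS = +0.98 psu (deep − shallow).
Δρ/ρ₀ = −αΔT + βΔS = 1.43 × 10⁻⁴ + 7.35 × 10⁻⁴ = 8.78 × 10⁻⁴, so Δρ ≈ 0.8991 kg m⁻³.
N² = (g/ρ₀)·Δρ/Δz = g·(Δρ/ρ₀)/Δz = 9.8 × 8.78 × 10⁻⁴ / 28 = 3.0730 × 10⁻⁴ s⁻².
N = √(3.0730 × 10⁻⁴) = 0.017530 rad s⁻¹ ≈ 0.0175 rad s⁻¹.

0.0175 rad s⁻¹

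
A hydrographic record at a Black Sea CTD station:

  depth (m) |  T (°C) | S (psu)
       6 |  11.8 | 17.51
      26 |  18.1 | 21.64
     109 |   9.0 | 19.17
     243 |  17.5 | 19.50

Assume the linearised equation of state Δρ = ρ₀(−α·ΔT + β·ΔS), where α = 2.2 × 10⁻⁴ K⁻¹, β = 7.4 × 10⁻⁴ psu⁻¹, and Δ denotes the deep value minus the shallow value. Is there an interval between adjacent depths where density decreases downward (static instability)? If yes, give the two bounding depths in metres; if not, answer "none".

Evaluate Δρ/ρ₀ = −αΔT + βΔS across each adjacent pair:
  6–26 m: −αΔT+βΔS = −(2.2 × 10⁻⁴)(+6.3)+(7.4 × 10⁻⁴)(+4.13) = 1.7 × 10⁻³ → stable
  26–109 m: −αΔT+βΔS = −(2.2 × 10⁻⁴)(-9.1)+(7.4 × 10⁻⁴)(-2.47) = 1.7 × 10⁻⁴ → stable
  109–243 m: −αΔT+βΔS = −(2.2 × 10⁻⁴)(+8.5)+(7.4 × 10⁻⁴)(+0.33) = -1.6 × 10⁻³ → UNSTABLE
The 109–243 m interval has Δρ < 0: lighter water underlies denser water.

109–243 m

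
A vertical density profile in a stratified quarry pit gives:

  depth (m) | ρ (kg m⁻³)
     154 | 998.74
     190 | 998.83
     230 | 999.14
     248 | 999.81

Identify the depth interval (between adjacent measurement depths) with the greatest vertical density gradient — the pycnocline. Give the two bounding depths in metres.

230–248 m

Compute the density gradient over each adjacent pair:
  154–190 m: Δρ/Δz = 0.09/36 = 2.5 × 10⁻³ kg m⁻⁴
  190–230 m: Δρ/Δz = 0.31/40 = 7.7 × 10⁻³ kg m⁻⁴
  230–248 m: Δρ/Δz = 0.67/18 = 0.037 kg m⁻⁴
The largest gradient is in the 230–248 m interval — the pycnocline.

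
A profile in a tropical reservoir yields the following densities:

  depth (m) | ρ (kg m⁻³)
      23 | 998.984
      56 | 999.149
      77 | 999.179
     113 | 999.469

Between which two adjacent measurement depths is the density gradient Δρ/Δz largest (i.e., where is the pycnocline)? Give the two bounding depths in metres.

77–113 m

Compute the density gradient over each adjacent pair:
  23–56 m: Δρ/Δz = 0.165/33 = 5.0 × 10⁻³ kg m⁻⁴
  56–77 m: Δρ/Δz = 0.030/21 = 1.4 × 10⁻³ kg m⁻⁴
  77–113 m: Δρ/Δz = 0.290/36 = 8.1 × 10⁻³ kg m⁻⁴
The largest gradient is in the 77–113 m interval — the pycnocline.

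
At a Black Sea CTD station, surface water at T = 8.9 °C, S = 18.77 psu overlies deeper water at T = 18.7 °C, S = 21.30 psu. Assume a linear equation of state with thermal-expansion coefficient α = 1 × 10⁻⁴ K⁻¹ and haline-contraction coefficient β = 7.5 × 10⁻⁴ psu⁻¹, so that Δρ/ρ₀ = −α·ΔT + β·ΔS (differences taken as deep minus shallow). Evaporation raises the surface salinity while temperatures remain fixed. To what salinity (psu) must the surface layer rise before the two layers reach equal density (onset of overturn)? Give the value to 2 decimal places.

Neutral buoyancy requires −α(T_deep − T_surf) + β(S_deep − S_surf′) = 0.
S_surf′ = S_deep − (α/β)·ΔT = 21.30 − (1 × 10⁻⁴/7.5 × 10⁻⁴)·(+9.8) = 19.9933 psu.
Increase required: 19.9933 − 18.77 = 1.2233 psu.

19.99 psu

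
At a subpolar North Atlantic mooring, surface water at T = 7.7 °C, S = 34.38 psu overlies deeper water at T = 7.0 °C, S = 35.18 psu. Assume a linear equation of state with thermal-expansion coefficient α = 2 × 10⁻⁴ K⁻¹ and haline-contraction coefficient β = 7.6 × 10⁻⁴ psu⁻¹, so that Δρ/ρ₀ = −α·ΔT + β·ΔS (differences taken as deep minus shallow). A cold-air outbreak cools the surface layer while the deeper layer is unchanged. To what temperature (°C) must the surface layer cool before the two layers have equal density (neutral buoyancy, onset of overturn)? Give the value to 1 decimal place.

Neutral buoyancy requires Δρ = 0, i.e. −α(T_deep − T_surf′) + β(S_deep − S_surf) = 0.
T_surf′ = T_deep − (β/α)·ΔS = 7.0 − (7.6 × 10⁻⁴/2 × 10⁻⁴)·(+0.80) = 3.960 °C.
Cooling required: 7.7 − (3.960) = 3.740 °C.

4.0 °C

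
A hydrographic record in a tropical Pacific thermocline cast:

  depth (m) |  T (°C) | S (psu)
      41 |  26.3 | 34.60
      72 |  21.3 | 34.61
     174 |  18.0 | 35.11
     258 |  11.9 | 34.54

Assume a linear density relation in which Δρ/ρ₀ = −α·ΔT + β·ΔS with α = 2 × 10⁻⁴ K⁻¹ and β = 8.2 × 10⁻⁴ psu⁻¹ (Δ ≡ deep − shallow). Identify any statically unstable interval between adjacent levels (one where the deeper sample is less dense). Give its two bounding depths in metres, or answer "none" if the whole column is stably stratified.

Evaluate Δρ/ρ₀ = −αΔT + βΔS across each adjacent pair:
  41–72 m: −αΔT+βΔS = −(2 × 10⁻⁴)(-5.0)+(8.2 × 10⁻⁴)(+0.01) = 1.0 × 10⁻³ → stable
  72–174 m: −αΔT+βΔS = −(2 × 10⁻⁴)(-3.3)+(8.2 × 10⁻⁴)(+0.50) = 1.1 × 10⁻³ → stable
  174–258 m: −αΔT+βΔS = −(2 × 10⁻⁴)(-6.1)+(8.2 × 10⁻⁴)(-0.57) = 7.5 × 10⁻⁴ → stable
Every interval has Δρ > 0: the column is stably stratified throughout.

none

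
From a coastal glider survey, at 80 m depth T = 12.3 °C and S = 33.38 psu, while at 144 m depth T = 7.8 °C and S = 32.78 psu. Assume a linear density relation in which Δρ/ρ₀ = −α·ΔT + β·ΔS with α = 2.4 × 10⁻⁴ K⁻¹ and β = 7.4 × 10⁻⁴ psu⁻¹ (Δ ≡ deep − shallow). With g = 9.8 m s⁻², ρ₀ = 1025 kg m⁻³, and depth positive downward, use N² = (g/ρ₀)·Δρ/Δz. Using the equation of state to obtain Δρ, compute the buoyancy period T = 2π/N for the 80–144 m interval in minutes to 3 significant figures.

ΔT = -4.5 K, ΔS = -0.60 psu (deep − shallow).
Δρ/ρ₀ = −αΔT + βΔS = 1.08 × 10⁻³ − 4.44 × 10⁻⁴ = 6.36 × 10⁻⁴, so Δρ ≈ 0.6519 kg m⁻³.
N² = (g/ρ₀)·Δρ/Δz = g·(Δρ/ρ₀)/Δz = 9.8 × 6.36 × 10⁻⁴ / 64 = 9.7388 × 10⁻⁵ s⁻².
N = √(9.7388 × 10⁻⁵) = 9.8685 × 10⁻³ rad s⁻¹ → T = 2π/N = 636.69 s = 10.612 min ≈ 10.6 min.

10.6 min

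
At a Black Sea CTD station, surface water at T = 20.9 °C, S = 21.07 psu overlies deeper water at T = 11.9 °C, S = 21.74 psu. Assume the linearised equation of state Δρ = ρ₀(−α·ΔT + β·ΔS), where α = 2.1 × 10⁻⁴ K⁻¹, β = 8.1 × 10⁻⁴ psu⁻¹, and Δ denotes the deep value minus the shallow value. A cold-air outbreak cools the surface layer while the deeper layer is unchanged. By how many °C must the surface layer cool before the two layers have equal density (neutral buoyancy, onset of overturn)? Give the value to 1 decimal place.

11.6 °C

Neutral buoyancy requires Δρ = 0, i.e. −α(T_deep − T_surf′) + β(S_deep − S_surf) = 0.
T_surf′ = T_deep − (β/α)·ΔS = 11.9 − (8.1 × 10⁻⁴/2.1 × 10⁻⁴)·(+0.67) = 9.316 °C.
Cooling required: 20.9 − (9.316) = 11.584 °C.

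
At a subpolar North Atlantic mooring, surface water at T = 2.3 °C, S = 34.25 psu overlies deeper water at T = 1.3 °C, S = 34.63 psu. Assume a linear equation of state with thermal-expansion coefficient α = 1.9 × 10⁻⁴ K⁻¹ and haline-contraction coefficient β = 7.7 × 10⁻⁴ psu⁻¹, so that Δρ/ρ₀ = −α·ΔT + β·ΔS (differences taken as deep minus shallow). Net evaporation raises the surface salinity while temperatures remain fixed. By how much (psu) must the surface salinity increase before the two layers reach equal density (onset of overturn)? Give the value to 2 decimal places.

Neutral buoyancy requires −α(T_deep − T_surf) + β(S_deep − S_surf′) = 0.
S_surf′ = S_deep − (α/β)·ΔT = 34.63 − (1.9 × 10⁻⁴/7.7 × 10⁻⁴)·(-1.0) = 34.8768 psu.
Increase required: 34.8768 − 34.25 = 0.6268 psu.

0.63 psu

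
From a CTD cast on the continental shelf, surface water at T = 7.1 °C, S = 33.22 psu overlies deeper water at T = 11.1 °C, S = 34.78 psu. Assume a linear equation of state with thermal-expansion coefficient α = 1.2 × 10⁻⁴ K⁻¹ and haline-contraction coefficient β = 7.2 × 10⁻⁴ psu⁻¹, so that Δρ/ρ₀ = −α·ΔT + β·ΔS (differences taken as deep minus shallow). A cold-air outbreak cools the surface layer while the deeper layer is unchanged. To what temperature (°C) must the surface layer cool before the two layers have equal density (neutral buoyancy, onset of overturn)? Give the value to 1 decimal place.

Neutral buoyancy requires Δρ = 0, i.e. −α(T_deep − T_surf′) + β(S_deep − S_surf) = 0.
T_surf′ = T_deep − (β/α)·ΔS = 11.1 − (7.2 × 10⁻⁴/1.2 × 10⁻⁴)·(+1.56) = 1.740 °C.
Cooling required: 7.1 − (1.740) = 5.360 °C.

1.7 °C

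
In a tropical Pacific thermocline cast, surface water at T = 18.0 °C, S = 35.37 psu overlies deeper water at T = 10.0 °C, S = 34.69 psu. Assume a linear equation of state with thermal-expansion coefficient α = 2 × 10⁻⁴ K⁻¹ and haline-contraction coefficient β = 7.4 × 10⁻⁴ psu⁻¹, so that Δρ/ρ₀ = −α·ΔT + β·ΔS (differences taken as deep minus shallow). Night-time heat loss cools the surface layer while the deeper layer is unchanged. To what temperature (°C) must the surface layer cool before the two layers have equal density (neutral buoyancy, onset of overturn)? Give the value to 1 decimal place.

Neutral buoyancy requires Δρ = 0, i.e. −α(T_deep − T_surf′) + β(S_deep − S_surf) = 0.
T_surf′ = T_deep − (β/α)·ΔS = 10.0 − (7.4 × 10⁻⁴/2 × 10⁻⁴)·(-0.68) = 12.516 °C.
Cooling required: 18.0 − (12.516) = 5.484 °C.

12.5 °C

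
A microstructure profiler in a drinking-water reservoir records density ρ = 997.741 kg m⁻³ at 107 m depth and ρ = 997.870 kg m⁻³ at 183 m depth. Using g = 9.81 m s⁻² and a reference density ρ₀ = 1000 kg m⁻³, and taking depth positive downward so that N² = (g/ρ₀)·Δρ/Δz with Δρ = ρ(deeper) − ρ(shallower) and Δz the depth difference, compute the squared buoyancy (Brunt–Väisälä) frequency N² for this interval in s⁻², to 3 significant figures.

1.67 × 10⁻⁵ s⁻²

Δρ = 997.870 − 997.741 = 0.129 kg m⁻³ over Δz = 183 − 107 = 76 m.
N² = (9.81/1000) × (0.129/76) = 1.6651 × 10⁻⁵ s⁻² ≈ 1.67 × 10⁻⁵ s⁻².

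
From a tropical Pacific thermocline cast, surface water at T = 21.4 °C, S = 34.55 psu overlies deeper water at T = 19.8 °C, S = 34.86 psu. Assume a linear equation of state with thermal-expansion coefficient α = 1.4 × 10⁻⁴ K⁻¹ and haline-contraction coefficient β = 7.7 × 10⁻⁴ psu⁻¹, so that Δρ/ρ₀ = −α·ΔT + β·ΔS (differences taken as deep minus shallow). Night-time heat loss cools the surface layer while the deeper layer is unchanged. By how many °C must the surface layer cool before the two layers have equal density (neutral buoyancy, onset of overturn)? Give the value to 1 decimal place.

Neutral buoyancy requires Δρ = 0, i.e. −α(T_deep − T_surf′) + β(S_deep − S_surf) = 0.
T_surf′ = T_deep − (β/α)·ΔS = 19.8 − (7.7 × 10⁻⁴/1.4 × 10⁻⁴)·(+0.31) = 18.095 °C.
Cooling required: 21.4 − (18.095) = 3.305 °C.

3.3 °C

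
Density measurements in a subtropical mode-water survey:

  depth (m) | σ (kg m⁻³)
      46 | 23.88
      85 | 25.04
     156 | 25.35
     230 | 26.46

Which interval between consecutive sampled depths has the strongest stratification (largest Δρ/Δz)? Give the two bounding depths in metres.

Compute the density gradient over each adjacent pair:
  46–85 m: Δρ/Δz = 1.16/39 = 0.030 kg m⁻⁴
  85–156 m: Δρ/Δz = 0.31/71 = 4.4 × 10⁻³ kg m⁻⁴
  156–230 m: Δρ/Δz = 1.11/74 = 0.015 kg m⁻⁴
The largest gradient is in the 46–85 m interval — the pycnocline.

46–85 m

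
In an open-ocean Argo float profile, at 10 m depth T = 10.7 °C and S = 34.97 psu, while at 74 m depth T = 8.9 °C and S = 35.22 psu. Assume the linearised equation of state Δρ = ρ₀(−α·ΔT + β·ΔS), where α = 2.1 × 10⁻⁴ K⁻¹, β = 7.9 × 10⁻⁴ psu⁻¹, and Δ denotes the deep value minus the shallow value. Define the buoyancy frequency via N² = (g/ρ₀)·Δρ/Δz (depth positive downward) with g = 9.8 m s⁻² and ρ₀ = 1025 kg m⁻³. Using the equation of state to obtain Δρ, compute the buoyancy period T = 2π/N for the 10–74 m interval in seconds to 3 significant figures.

ΔT = -1.8 K, ΔS = +0.25 psu (deep − shallow).
Δρ/ρ₀ = −αΔT + βΔS = 3.78 × 10⁻⁴ + 1.975 × 10⁻⁴ = 5.755 × 10⁻⁴, so Δρ ≈ 0.5899 kg m⁻³.
N² = (g/ρ₀)·Δρ/Δz = g·(Δρ/ρ₀)/Δz = 9.8 × 5.755 × 10⁻⁴ / 64 = 8.8123 × 10⁻⁵ s⁻².
N = √(8.8123 × 10⁻⁵) = 9.3874 × 10⁻³ rad s⁻¹ → T = 2π/N = 669.32 s ≈ 669 s.

669 s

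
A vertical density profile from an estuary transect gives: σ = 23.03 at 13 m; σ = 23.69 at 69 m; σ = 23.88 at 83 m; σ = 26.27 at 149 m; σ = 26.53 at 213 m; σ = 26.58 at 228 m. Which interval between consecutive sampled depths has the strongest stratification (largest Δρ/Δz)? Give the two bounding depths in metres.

83–149 m

Compute the density gradient over each adjacent pair:
  13–69 m: Δρ/Δz = 0.66/56 = 0.012 kg m⁻⁴
  69–83 m: Δρ/Δz = 0.19/14 = 0.014 kg m⁻⁴
  83–149 m: Δρ/Δz = 2.39/66 = 0.036 kg m⁻⁴
  149–213 m: Δρ/Δz = 0.26/64 = 4.1 × 10⁻³ kg m⁻⁴
  213–228 m: Δρ/Δz = 0.05/15 = 3.3 × 10⁻³ kg m⁻⁴
The largest gradient is in the 83–149 m interval — the pycnocline.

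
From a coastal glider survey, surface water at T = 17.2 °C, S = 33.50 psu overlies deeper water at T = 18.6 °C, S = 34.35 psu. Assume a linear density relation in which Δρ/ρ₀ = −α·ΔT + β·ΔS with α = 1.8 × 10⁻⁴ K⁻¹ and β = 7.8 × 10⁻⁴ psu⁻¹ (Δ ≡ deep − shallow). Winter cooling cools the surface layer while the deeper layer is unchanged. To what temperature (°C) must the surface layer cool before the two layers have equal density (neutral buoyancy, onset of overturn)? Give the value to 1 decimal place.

Neutral buoyancy requires Δρ = 0, i.e. −α(T_deep − T_surf′) + β(S_deep − S_surf) = 0.
T_surf′ = T_deep − (β/α)·ΔS = 18.6 − (7.8 × 10⁻⁴/1.8 × 10⁻⁴)·(+0.85) = 14.917 °C.
Cooling required: 17.2 − (14.917) = 2.283 °C.

14.9 °C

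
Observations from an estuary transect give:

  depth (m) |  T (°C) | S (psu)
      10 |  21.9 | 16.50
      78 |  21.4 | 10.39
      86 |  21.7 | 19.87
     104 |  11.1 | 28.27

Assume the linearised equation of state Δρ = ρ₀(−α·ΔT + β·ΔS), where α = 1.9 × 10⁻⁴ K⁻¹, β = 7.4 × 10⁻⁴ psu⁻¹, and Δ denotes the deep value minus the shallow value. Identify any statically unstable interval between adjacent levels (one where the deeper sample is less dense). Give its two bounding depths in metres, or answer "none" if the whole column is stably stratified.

10–78 m

Evaluate Δρ/ρ₀ = −αΔT + βΔS across each adjacent pair:
  10–78 m: −αΔT+βΔS = −(1.9 × 10⁻⁴)(-0.5)+(7.4 × 10⁻⁴)(-6.11) = -4.4 × 10⁻³ → UNSTABLE
  78–86 m: −αΔT+βΔS = −(1.9 × 10⁻⁴)(+0.3)+(7.4 × 10⁻⁴)(+9.48) = 7.0 × 10⁻³ → stable
  86–104 m: −αΔT+βΔS = −(1.9 × 10⁻⁴)(-10.6)+(7.4 × 10⁻⁴)(+8.40) = 8.2 × 10⁻³ → stable
The 10–78 m interval has Δρ < 0: lighter water underlies denser water.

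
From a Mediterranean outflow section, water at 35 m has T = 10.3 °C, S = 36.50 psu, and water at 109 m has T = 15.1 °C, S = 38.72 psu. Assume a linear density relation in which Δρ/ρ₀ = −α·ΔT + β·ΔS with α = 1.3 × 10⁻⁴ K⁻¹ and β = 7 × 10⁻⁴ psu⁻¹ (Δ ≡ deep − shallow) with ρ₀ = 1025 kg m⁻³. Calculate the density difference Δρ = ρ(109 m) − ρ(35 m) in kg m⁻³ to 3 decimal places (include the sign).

+0.953 kg m⁻³

ΔT = +4.8 K, ΔS = +2.22 psu (deep − shallow).
Δρ/ρ₀ = −(1.3 × 10⁻⁴)(+4.8) + (7 × 10⁻⁴)(+2.22) = 9.30 × 10⁻⁴.
Δρ = 1025 × (9.30 × 10⁻⁴) = +0.953 kg m⁻³.
Positive Δρ: denser below, stable.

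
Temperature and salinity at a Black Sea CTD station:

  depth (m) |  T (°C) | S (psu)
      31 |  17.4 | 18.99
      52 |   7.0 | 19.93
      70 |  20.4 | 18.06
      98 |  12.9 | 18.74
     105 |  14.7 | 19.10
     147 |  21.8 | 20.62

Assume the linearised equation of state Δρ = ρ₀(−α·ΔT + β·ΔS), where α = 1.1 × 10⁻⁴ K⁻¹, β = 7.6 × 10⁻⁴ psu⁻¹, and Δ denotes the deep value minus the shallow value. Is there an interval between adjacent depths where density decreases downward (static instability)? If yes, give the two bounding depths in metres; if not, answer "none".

52–70 m

Evaluate Δρ/ρ₀ = −αΔT + βΔS across each adjacent pair:
  31–52 m: −αΔT+βΔS = −(1.1 × 10⁻⁴)(-10.4)+(7.6 × 10⁻⁴)(+0.94) = 1.9 × 10⁻³ → stable
  52–70 m: −αΔT+βΔS = −(1.1 × 10⁻⁴)(+13.4)+(7.6 × 10⁻⁴)(-1.87) = -2.9 × 10⁻³ → UNSTABLE
  70–98 m: −αΔT+βΔS = −(1.1 × 10⁻⁴)(-7.5)+(7.6 × 10⁻⁴)(+0.68) = 1.3 × 10⁻³ → stable
  98–105 m: −αΔT+βΔS = −(1.1 × 10⁻⁴)(+1.8)+(7.6 × 10⁻⁴)(+0.36) = 7.6 × 10⁻⁵ → stable
  105–147 m: −αΔT+βΔS = −(1.1 × 10⁻⁴)(+7.1)+(7.6 × 10⁻⁴)(+1.52) = 3.7 × 10⁻⁴ → stable
The 52–70 m interval has Δρ < 0: lighter water underlies denser water.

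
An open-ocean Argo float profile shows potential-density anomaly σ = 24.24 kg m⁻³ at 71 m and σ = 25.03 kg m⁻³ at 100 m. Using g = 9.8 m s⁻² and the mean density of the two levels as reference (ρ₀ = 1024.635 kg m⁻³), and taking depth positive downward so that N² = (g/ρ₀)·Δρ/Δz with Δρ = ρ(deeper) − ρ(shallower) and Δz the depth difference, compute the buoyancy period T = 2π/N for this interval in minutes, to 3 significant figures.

Δρ = 1025.03 − 1024.24 = 0.79 kg m⁻³ over Δz = 100 − 71 = 29 m.
N² = (9.8/1024.635) × (0.79/29) = 2.6055 × 10⁻⁴ s⁻².
N = √(2.6055 × 10⁻⁴) = 0.016142 rad s⁻¹, so T = 2π/N = 389.24 s = 6.4873 min ≈ 6.49 min.
A positive N² confirms static stability across the interval.

6.49 min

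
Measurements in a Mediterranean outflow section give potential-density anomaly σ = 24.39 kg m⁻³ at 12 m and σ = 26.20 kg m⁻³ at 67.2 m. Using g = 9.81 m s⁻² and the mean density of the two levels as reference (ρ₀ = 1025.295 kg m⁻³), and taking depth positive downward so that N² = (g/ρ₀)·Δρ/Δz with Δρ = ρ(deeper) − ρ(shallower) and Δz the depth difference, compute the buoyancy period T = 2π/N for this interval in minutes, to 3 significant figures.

5.91 min

Δρ = 1026.20 − 1024.39 = 1.81 kg m⁻³ over Δz = 67.2 − 12 = 55.2 m.
N² = (9.81/1025.295) × (1.81/55.2) = 3.1373 × 10⁻⁴ s⁻².
N = √(3.1373 × 10⁻⁴) = 0.017712 rad s⁻¹, so T = 2π/N = 354.74 s = 5.9123 min ≈ 5.91 min.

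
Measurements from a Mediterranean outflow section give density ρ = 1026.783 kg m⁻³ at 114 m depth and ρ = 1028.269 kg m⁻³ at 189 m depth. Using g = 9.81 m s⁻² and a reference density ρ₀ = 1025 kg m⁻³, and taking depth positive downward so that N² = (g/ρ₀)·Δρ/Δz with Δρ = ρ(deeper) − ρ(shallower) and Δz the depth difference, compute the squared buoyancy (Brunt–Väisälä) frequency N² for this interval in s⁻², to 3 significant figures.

1.90 × 10⁻⁴ s⁻²

Δρ = 1028.269 − 1026.783 = 1.486 kg m⁻³ over Δz = 189 − 114 = 75 m.
N² = (9.81/1025) × (1.486/75) = 1.8963 × 10⁻⁴ s⁻² ≈ 1.90 × 10⁻⁴ s⁻².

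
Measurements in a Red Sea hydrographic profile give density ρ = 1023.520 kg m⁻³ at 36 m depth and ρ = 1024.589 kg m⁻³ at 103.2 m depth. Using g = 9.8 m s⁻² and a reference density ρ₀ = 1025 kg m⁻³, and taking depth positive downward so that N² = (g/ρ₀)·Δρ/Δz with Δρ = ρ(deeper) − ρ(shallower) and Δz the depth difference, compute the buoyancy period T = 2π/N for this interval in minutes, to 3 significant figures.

8.49 min

Δρ = 1024.589 − 1023.520 = 1.069 kg m⁻³ over Δz = 103.2 − 36 = 67.2 m.
N² = (9.8/1025) × (1.069/67.2) = 1.5209 × 10⁻⁴ s⁻².
N = √(1.5209 × 10⁻⁴) = 0.012332 rad s⁻¹, so T = 2π/N = 509.50 s = 8.4917 min ≈ 8.49 min.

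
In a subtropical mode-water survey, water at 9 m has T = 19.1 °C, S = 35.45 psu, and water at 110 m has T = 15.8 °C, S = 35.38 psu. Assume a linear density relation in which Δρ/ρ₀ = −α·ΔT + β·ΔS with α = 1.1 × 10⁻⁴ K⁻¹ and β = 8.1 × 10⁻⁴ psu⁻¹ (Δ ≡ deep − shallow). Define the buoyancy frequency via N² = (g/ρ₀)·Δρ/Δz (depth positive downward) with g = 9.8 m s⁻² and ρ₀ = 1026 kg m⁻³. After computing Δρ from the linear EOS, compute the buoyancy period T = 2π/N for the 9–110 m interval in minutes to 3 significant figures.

ΔT = -3.3 K, ΔS = -0.07 psu (deep − shallow).
Δρ/ρ₀ = −αΔT + βΔS = 3.63 × 10⁻⁴ − 5.67 × 10⁻⁵ = 3.063 × 10⁻⁴, so Δρ ≈ 0.3143 kg m⁻³.
N² = (g/ρ₀)·Δρ/Δz = g·(Δρ/ρ₀)/Δz = 9.8 × 3.063 × 10⁻⁴ / 101 = 2.9720 × 10⁻⁵ s⁻².
N = √(2.9720 × 10⁻⁵) = 5.4516 × 10⁻³ rad s⁻¹ → T = 2π/N = 1.1525 × 10³ s = 19.208 min ≈ 19.2 min.

19.2 min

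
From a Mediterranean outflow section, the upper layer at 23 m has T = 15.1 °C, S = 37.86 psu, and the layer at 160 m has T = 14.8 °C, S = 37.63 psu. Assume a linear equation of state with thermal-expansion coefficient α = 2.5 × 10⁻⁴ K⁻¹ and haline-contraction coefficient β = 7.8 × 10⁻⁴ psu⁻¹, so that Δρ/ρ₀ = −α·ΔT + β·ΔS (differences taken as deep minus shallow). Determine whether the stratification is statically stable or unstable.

unstable

ΔT = 14.8 − 15.1 = -0.3 K and ΔS = 37.63 − 37.86 = -0.23 psu (deep − shallow).
−αΔT = 7.50 × 10⁻⁵; βΔS = -1.794 × 10⁻⁴; sum Δρ/ρ₀ = -1.044 × 10⁻⁴.
Δρ/ρ₀ < 0, so Δρ < 0: deeper water is lighter → statically unstable; the column would overturn.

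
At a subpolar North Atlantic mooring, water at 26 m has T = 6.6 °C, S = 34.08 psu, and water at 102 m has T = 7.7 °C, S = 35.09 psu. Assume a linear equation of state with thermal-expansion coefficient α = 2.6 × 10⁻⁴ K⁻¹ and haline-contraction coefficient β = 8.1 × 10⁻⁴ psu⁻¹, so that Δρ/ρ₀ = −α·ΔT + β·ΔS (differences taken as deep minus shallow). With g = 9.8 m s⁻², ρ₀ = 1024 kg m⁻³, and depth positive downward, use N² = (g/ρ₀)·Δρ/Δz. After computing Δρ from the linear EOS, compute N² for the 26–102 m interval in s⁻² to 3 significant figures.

6.86 × 10⁻⁵ s⁻²

ΔT = +1.1 K, ΔS = +1.01 psu (deep − shallow).
Δρ/ρ₀ = −αΔT + βΔS = -2.86 × 10⁻⁴ + 8.181 × 10⁻⁴ = 5.321 × 10⁻⁴, so Δρ ≈ 0.5449 kg m⁻³.
N² = (g/ρ₀)·Δρ/Δz = g·(Δρ/ρ₀)/Δz = 9.8 × 5.321 × 10⁻⁴ / 76 = 6.8613 × 10⁻⁵ s⁻² ≈ 6.86 × 10⁻⁵ s⁻².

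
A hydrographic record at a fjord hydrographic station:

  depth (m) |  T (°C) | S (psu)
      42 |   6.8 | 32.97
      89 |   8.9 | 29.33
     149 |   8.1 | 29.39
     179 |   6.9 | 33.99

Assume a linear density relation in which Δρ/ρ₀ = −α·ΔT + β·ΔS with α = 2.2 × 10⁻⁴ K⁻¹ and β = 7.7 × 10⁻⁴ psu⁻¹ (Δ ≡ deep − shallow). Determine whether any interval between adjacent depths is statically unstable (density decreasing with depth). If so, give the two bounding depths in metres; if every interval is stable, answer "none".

Evaluate Δρ/ρ₀ = −αΔT + βΔS across each adjacent pair:
  42–89 m: −αΔT+βΔS = −(2.2 × 10⁻⁴)(+2.1)+(7.7 × 10⁻⁴)(-3.64) = -3.3 × 10⁻³ → UNSTABLE
  89–149 m: −αΔT+βΔS = −(2.2 × 10⁻⁴)(-0.8)+(7.7 × 10⁻⁴)(+0.06) = 2.2 × 10⁻⁴ → stable
  149–179 m: −αΔT+βΔS = −(2.2 × 10⁻⁴)(-1.2)+(7.7 × 10⁻⁴)(+4.60) = 3.8 × 10⁻³ → stable
The 42–89 m interval has Δρ < 0: lighter water underlies denser water.

42–89 m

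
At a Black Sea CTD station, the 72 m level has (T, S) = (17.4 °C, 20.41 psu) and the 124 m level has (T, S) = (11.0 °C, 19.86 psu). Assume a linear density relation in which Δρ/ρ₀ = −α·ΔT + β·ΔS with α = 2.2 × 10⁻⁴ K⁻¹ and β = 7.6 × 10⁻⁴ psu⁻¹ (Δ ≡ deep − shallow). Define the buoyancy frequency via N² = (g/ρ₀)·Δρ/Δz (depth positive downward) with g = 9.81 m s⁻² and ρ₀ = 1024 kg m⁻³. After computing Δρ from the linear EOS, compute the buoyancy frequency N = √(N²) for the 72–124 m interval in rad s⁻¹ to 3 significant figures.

ΔT = -6.4 K, ΔS = -0.55 psu (deep − shallow).
Δρ/ρ₀ = −αΔT + βΔS = 1.408 × 10⁻³ − 4.18 × 10⁻⁴ = 9.90 × 10⁻⁴, so Δρ ≈ 1.014 kg m⁻³.
N² = (g/ρ₀)·Δρ/Δz = g·(Δρ/ρ₀)/Δz = 9.81 × 9.90 × 10⁻⁴ / 52 = 1.8677 × 10⁻⁴ s⁻².
N = √(1.8677 × 10⁻⁴) = 0.013666 rad s⁻¹ ≈ 0.0137 rad s⁻¹.

0.0137 rad s⁻¹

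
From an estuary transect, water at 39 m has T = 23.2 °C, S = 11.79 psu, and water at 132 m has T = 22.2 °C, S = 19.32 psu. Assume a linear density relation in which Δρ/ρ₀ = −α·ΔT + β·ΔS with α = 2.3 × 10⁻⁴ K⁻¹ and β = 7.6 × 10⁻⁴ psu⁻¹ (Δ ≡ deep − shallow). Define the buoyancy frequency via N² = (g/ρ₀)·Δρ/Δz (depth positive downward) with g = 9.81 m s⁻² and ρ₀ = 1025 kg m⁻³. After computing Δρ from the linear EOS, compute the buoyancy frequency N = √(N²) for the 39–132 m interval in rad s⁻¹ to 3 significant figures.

ΔT = -1.0 K, ΔS = +7.53 psu (deep − shallow).
Δρ/ρ₀ = −αΔT + βΔS = 2.30 × 10⁻⁴ + 5.7228 × 10⁻³ = 5.9528 × 10⁻³, so Δρ ≈ 6.102 kg m⁻³.
N² = (g/ρ₀)·Δρ/Δz = g·(Δρ/ρ₀)/Δz = 9.81 × 5.9528 × 10⁻³ / 93 = 6.2792 × 10⁻⁴ s⁻².
N = √(6.2792 × 10⁻⁴) = 0.025058 rad s⁻¹ ≈ 0.0251 rad s⁻¹.

0.0251 rad s⁻¹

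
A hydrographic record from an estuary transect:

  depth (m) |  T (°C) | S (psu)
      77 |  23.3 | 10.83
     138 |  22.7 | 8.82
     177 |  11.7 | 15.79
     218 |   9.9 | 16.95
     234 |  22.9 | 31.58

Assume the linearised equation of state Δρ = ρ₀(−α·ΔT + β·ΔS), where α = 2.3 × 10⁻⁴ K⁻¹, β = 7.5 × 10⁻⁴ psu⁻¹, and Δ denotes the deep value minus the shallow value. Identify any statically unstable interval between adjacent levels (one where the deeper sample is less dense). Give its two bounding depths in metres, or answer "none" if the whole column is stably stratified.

77–138 m

Evaluate Δρ/ρ₀ = −αΔT + βΔS across each adjacent pair:
  77–138 m: −αΔT+βΔS = −(2.3 × 10⁻⁴)(-0.6)+(7.5 × 10⁻⁴)(-2.01) = -1.4 × 10⁻³ → UNSTABLE
  138–177 m: −αΔT+βΔS = −(2.3 × 10⁻⁴)(-11.0)+(7.5 × 10⁻⁴)(+6.97) = 7.8 × 10⁻³ → stable
  177–218 m: −αΔT+βΔS = −(2.3 × 10⁻⁴)(-1.8)+(7.5 × 10⁻⁴)(+1.16) = 1.3 × 10⁻³ → stable
  218–234 m: −αΔT+βΔS = −(2.3 × 10⁻⁴)(+13.0)+(7.5 × 10⁻⁴)(+14.63) = 8.0 × 10⁻³ → stable
The 77–138 m interval has Δρ < 0: lighter water underlies denser water.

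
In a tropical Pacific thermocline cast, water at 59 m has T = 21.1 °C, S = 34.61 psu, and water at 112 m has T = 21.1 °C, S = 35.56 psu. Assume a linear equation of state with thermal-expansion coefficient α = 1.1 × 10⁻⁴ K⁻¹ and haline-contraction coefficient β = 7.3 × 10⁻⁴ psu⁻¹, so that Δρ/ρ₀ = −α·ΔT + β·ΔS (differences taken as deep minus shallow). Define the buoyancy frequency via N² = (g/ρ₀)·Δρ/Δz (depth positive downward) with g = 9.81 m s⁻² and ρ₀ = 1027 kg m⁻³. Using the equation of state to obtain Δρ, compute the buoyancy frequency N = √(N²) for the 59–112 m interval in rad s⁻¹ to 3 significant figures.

0.0113 rad s⁻¹

ΔT = +0.0 K, ΔS = +0.95 psu (deep − shallow).
Δρ/ρ₀ = −αΔT + βΔS = 0 + 6.935 × 10⁻⁴ = 6.935 × 10⁻⁴, so Δρ ≈ 0.7122 kg m⁻³.
N² = (g/ρ₀)·Δρ/Δz = g·(Δρ/ρ₀)/Δz = 9.81 × 6.935 × 10⁻⁴ / 53 = 1.2836 × 10⁻⁴ s⁻².
N = √(1.2836 × 10⁻⁴) = 0.011330 rad s⁻¹ ≈ 0.0113 rad s⁻¹.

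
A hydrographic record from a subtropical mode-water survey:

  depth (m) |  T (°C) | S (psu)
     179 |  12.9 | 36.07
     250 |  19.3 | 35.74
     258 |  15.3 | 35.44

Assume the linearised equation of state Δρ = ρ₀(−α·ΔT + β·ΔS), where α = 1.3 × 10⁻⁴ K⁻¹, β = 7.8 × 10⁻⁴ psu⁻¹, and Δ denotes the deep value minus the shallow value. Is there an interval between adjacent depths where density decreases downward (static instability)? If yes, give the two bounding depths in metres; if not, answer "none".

Evaluate Δρ/ρ₀ = −αΔT + βΔS across each adjacent pair:
  179–250 m: −αΔT+βΔS = −(1.3 × 10⁻⁴)(+6.4)+(7.8 × 10⁻⁴)(-0.33) = -1.1 × 10⁻³ → UNSTABLE
  250–258 m: −αΔT+βΔS = −(1.3 × 10⁻⁴)(-4.0)+(7.8 × 10⁻⁴)(-0.30) = 2.9 × 10⁻⁴ → stable
The 179–250 m interval has Δρ < 0: lighter water underlies denser water.

179–250 m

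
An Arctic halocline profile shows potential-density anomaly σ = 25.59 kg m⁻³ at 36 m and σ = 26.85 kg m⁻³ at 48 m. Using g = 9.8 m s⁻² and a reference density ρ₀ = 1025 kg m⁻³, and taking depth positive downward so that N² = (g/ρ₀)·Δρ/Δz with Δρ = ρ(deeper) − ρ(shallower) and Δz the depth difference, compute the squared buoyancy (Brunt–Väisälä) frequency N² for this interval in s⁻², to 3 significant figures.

Δρ = 1026.85 − 1025.59 = 1.26 kg m⁻³ over Δz = 48 − 36 = 12 m.
N² = (9.8/1025) × (1.26/12) = 1.0039 × 10⁻³ s⁻² ≈ 1.00 × 10⁻³ s⁻².

1.00 × 10⁻³ s⁻²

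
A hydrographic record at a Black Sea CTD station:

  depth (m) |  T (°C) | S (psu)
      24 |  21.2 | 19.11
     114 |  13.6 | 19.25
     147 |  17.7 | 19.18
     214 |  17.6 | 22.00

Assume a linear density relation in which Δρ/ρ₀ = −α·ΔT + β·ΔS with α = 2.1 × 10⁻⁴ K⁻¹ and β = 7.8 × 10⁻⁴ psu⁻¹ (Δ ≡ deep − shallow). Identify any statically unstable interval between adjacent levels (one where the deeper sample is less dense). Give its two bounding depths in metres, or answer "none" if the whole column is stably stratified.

114–147 m

Evaluate Δρ/ρ₀ = −αΔT + βΔS across each adjacent pair:
  24–114 m: −αΔT+βΔS = −(2.1 × 10⁻⁴)(-7.6)+(7.8 × 10⁻⁴)(+0.14) = 1.7 × 10⁻³ → stable
  114–147 m: −αΔT+βΔS = −(2.1 × 10⁻⁴)(+4.1)+(7.8 × 10⁻⁴)(-0.07) = -9.2 × 10⁻⁴ → UNSTABLE
  147–214 m: −αΔT+βΔS = −(2.1 × 10⁻⁴)(-0.1)+(7.8 × 10⁻⁴)(+2.82) = 2.2 × 10⁻³ → stable
The 114–147 m interval has Δρ < 0: lighter water underlies denser water.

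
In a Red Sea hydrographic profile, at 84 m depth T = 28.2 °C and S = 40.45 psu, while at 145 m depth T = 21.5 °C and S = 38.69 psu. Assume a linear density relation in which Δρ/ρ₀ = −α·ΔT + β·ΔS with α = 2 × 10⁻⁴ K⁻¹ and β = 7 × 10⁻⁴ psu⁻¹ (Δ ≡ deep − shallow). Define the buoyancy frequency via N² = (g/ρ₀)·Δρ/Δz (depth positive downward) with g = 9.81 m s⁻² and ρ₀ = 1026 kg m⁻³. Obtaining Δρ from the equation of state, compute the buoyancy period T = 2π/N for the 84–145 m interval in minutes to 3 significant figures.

25.1 min

ΔT = -6.7 K, ΔS = -1.76 psu (deep − shallow).
Δρ/ρ₀ = −αΔT + βΔS = 1.34 × 10⁻³ − 1.232 × 10⁻³ = 1.08 × 10⁻⁴, so Δρ ≈ 0.1108 kg m⁻³.
N² = (g/ρ₀)·Δρ/Δz = g·(Δρ/ρ₀)/Δz = 9.81 × 1.08 × 10⁻⁴ / 61 = 1.7369 × 10⁻⁵ s⁻².
N = √(1.7369 × 10⁻⁵) = 4.1676 × 10⁻³ rad s⁻¹ → T = 2π/N = 1.5076 × 10³ s = 25.127 min ≈ 25.1 min.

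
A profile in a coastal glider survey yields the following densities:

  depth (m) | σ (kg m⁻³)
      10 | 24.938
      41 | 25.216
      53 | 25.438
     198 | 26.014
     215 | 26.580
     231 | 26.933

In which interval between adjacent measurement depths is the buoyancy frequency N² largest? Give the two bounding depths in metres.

198–215 m

Compute the density gradient over each adjacent pair:
  10–41 m: Δρ/Δz = 0.278/31 = 9.0 × 10⁻³ kg m⁻⁴
  41–53 m: Δρ/Δz = 0.222/12 = 0.018 kg m⁻⁴
  53–198 m: Δρ/Δz = 0.576/145 = 4.0 × 10⁻³ kg m⁻⁴
  198–215 m: Δρ/Δz = 0.566/17 = 0.033 kg m⁻⁴
  215–231 m: Δρ/Δz = 0.353/16 = 0.022 kg m⁻⁴
The largest gradient is in the 198–215 m interval — the pycnocline.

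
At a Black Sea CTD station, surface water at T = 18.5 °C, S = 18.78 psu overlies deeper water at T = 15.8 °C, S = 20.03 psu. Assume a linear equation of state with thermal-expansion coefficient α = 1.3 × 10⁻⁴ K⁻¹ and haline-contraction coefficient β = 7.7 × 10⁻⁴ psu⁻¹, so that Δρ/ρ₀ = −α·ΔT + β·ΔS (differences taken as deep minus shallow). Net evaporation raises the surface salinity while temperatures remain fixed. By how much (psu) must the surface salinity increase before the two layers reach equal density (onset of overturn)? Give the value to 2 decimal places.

1.71 psu

Neutral buoyancy requires −α(T_deep − T_surf) + β(S_deep − S_surf′) = 0.
S_surf′ = S_deep − (α/β)·ΔT = 20.03 − (1.3 × 10⁻⁴/7.7 × 10⁻⁴)·(-2.7) = 20.4858 psu.
Increase required: 20.4858 − 18.78 = 1.7058 psu.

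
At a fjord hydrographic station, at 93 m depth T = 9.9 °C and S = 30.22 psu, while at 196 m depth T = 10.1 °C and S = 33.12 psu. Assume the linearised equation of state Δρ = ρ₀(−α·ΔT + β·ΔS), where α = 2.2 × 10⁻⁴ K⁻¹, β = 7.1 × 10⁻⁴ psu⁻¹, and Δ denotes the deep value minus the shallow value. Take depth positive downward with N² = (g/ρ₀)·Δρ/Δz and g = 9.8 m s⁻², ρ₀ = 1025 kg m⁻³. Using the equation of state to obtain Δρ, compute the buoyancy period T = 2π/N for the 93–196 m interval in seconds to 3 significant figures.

454 s

ΔT = +0.2 K, ΔS = +2.90 psu (deep − shallow).
Δρ/ρ₀ = −αΔT + βΔS = -4.40 × 10⁻⁵ + 2.059 × 10⁻³ = 2.015 × 10⁻³, so Δρ ≈ 2.065 kg m⁻³.
N² = (g/ρ₀)·Δρ/Δz = g·(Δρ/ρ₀)/Δz = 9.8 × 2.015 × 10⁻³ / 103 = 1.9172 × 10⁻⁴ s⁻².
N = √(1.9172 × 10⁻⁴) = 0.013846 rad s⁻¹ → T = 2π/N = 453.79 s ≈ 454 s.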